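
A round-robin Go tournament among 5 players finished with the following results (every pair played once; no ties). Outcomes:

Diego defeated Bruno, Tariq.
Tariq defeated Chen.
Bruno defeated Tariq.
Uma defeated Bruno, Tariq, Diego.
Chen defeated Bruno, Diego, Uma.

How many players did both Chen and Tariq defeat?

Chen beat: Diego, Bruno, Uma.
Tariq beat: Chen.
No one was beaten by both.

0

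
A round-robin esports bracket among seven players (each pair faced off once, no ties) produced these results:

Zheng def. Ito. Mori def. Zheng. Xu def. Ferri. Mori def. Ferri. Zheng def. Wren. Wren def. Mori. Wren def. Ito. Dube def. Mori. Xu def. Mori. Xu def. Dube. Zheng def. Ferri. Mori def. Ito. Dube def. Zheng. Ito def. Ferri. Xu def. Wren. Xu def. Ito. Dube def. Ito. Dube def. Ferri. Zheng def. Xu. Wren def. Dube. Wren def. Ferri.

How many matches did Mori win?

Mori's results: beat Ito, Zheng, Ferri; lost to Wren, Dube, Xu.
That is 3 wins.

3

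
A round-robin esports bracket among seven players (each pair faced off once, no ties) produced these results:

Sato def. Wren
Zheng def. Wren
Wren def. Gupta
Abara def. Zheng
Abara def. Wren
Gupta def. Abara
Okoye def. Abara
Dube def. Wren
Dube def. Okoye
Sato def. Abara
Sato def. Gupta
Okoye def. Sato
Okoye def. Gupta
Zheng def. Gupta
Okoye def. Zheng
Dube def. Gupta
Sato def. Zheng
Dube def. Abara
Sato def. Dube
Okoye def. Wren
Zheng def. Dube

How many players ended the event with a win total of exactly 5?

Win totals: Sato 5, Zheng 3, Okoye 5, Gupta 1, Abara 2, Dube 4, Wren 1.
Exactly 5: Sato, Okoye — 2 players.

2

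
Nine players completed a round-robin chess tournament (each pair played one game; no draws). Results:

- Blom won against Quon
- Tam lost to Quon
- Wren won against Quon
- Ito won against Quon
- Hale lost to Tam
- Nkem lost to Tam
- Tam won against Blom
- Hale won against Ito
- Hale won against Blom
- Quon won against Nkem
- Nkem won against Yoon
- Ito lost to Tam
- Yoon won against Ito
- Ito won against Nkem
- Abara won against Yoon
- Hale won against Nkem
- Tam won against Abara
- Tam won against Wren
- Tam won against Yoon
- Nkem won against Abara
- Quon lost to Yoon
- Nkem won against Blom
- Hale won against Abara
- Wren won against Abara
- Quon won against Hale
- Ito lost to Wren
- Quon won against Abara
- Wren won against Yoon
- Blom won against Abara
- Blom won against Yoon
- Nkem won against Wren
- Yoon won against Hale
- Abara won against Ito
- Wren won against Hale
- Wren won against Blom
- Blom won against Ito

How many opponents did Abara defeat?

2

Abara's results: beat Ito, Yoon; lost to Nkem, Quon, Wren, Blom, Tam, Hale.
That is 2 wins.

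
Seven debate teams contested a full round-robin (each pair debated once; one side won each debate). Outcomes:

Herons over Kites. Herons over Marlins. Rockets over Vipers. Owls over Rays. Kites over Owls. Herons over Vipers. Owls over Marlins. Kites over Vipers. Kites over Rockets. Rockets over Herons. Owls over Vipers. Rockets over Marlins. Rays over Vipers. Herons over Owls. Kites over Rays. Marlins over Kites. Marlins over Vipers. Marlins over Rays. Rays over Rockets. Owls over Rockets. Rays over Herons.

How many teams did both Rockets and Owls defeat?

Rockets beat: Vipers, Herons, Marlins.
Owls beat: Rockets, Vipers, Rays, Marlins.
Both beat: Vipers, Marlins — 2.

2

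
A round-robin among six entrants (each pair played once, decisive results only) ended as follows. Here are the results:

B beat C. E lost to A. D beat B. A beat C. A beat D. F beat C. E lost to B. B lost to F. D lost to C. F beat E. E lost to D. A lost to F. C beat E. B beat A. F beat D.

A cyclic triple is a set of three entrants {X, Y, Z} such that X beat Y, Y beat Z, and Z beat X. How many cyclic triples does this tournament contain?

Of the C(6,3) = 20 triples, the cyclic ones are: {A, B, D}; {B, C, D}.
That is 2.

2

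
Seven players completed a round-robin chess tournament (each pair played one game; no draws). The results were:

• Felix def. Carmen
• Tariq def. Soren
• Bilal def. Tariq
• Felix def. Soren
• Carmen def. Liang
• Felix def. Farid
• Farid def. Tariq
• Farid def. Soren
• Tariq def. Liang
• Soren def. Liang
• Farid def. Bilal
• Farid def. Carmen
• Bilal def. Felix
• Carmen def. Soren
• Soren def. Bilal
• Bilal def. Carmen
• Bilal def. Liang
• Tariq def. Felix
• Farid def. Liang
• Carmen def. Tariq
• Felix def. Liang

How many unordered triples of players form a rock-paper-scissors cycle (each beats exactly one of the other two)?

6

Win totals: Carmen 3, Farid 5, Liang 0, Tariq 3, Soren 2, Felix 4, Bilal 4.
A player with w wins dominates both others in C(w,2) triples; summing gives 3 + 10 + 0 + 3 + 1 + 6 + 6 = 29 transitive triples.
Total triples C(7,3) = 35, so cyclic triples = 35 − 29 = 6.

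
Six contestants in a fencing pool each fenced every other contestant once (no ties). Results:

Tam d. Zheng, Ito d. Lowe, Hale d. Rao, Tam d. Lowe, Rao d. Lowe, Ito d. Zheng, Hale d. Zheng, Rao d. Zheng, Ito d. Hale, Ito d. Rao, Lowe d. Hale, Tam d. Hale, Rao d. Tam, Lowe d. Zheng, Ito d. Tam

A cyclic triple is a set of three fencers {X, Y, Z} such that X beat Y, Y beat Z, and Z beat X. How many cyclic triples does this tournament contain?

2

Win totals: Ito 5, Hale 2, Lowe 2, Zheng 0, Tam 3, Rao 3.
A fencer with w wins dominates both others in C(w,2) triples; summing gives 10 + 1 + 1 + 0 + 3 + 3 = 18 transitive triples.
Total triples C(6,3) = 20, so cyclic triples = 20 − 18 = 2.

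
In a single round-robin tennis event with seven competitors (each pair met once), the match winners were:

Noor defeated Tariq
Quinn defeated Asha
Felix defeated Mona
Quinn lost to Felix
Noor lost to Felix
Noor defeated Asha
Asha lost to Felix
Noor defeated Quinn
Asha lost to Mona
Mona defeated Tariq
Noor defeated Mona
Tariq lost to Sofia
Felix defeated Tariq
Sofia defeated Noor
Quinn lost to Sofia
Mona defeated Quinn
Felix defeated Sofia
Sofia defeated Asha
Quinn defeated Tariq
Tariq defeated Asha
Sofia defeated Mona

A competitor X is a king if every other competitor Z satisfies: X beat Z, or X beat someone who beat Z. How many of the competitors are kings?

Tariq cannot reach Felix, Mona, Sofia, Quinn, Noor in two steps.
Felix reaches everyone (king).
Mona cannot reach Felix, Sofia, Noor in two steps.
Asha cannot reach Tariq, Felix, Mona, Sofia, Quinn, Noor in two steps.
Sofia cannot reach Felix in two steps.
Quinn cannot reach Felix, Mona, Sofia, Noor in two steps.
Noor cannot reach Felix, Sofia in two steps.
Kings: Felix — 1.

1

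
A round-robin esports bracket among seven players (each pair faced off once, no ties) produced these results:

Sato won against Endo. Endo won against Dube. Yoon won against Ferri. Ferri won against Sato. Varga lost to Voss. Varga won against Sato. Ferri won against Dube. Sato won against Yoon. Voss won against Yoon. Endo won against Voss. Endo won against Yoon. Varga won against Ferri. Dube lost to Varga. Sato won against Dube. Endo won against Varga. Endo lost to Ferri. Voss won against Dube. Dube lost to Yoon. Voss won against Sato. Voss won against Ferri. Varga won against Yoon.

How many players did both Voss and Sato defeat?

Voss beat: Dube, Ferri, Varga, Yoon, Sato.
Sato beat: Endo, Dube, Yoon.
Both beat: Dube, Yoon — 2.

2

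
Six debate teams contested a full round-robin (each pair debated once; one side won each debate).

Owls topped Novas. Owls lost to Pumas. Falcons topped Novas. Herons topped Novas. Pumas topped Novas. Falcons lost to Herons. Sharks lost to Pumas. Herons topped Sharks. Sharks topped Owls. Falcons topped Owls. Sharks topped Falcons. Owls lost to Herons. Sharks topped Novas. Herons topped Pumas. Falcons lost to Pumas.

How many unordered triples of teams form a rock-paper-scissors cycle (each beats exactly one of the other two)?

0

Win totals: Herons 5, Novas 0, Owls 1, Falcons 2, Sharks 3, Pumas 4.
A team with w wins dominates both others in C(w,2) triples; summing gives 10 + 0 + 0 + 1 + 3 + 6 = 20 transitive triples.
Total triples C(6,3) = 20, so cyclic triples = 20 − 20 = 0.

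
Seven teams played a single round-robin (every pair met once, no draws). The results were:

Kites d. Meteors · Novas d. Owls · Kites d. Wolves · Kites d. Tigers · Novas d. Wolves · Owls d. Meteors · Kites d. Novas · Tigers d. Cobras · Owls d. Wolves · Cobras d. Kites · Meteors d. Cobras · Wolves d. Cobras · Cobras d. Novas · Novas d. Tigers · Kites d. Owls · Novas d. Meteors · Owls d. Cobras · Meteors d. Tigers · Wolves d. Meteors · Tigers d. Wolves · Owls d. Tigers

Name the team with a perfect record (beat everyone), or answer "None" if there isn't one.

None

Highest win total is Kites with 5 (out of 6 possible).
Kites lost to Cobras, so no team went undefeated.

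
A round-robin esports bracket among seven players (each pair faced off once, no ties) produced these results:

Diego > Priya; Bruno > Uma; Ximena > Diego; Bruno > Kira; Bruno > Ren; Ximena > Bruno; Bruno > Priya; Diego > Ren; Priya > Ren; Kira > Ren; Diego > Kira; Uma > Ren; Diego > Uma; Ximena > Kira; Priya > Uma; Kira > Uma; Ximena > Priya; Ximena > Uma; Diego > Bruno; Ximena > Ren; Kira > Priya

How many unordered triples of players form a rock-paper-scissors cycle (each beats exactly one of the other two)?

0

Win totals: Priya 2, Ximena 6, Diego 5, Bruno 4, Ren 0, Uma 1, Kira 3.
A player with w wins dominates both others in C(w,2) triples; summing gives 1 + 15 + 10 + 6 + 0 + 0 + 3 = 35 transitive triples.
Total triples C(7,3) = 35, so cyclic triples = 35 − 35 = 0.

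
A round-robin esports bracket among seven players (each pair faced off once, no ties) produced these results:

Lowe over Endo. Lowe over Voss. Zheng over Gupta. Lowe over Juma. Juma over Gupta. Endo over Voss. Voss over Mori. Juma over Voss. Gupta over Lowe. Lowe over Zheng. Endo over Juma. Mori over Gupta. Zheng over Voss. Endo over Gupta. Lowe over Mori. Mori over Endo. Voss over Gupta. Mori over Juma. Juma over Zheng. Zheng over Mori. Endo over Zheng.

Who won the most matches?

Win totals: Voss 2, Juma 3, Gupta 1, Endo 4, Mori 3, Lowe 5, Zheng 3.
Lowe leads with 5 wins (next highest: 4).

Lowe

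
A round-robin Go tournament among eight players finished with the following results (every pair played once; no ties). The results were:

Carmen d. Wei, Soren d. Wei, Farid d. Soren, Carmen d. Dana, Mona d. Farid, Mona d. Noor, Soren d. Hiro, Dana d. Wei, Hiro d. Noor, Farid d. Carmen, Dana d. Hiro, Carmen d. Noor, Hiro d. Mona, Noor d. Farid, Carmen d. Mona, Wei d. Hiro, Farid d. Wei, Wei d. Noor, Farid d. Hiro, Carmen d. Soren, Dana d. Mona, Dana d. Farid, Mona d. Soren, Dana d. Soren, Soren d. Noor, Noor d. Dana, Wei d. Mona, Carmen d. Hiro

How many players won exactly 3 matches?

3

Win totals: Noor 2, Dana 5, Wei 3, Farid 4, Soren 3, Mona 3, Carmen 6, Hiro 2.
Exactly 3: Wei, Soren, Mona — 3 players.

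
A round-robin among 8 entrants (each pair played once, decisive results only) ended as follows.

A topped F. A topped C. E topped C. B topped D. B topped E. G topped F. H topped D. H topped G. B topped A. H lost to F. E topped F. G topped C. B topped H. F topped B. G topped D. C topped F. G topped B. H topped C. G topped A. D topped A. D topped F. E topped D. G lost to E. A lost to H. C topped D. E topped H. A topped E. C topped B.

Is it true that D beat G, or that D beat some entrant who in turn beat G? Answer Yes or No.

No

D did not beat G directly.
D beat A, F, but each of them lost to G. No two-step path.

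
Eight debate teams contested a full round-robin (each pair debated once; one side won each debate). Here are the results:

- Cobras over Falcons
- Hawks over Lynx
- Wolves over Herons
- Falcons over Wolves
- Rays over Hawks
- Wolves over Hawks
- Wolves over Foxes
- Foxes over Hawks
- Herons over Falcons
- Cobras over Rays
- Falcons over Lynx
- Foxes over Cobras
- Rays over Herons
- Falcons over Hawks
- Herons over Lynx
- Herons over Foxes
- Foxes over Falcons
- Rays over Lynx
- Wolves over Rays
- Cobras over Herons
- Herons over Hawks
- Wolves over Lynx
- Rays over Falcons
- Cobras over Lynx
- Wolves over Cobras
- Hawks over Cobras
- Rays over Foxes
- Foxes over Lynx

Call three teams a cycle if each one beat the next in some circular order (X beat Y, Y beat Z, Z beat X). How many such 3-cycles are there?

Win totals: Rays 5, Foxes 4, Lynx 0, Herons 4, Hawks 2, Falcons 3, Cobras 4, Wolves 6.
A team with w wins dominates both others in C(w,2) triples; summing gives 10 + 6 + 0 + 6 + 1 + 3 + 6 + 15 = 47 transitive triples.
Total triples C(8,3) = 56, so cyclic triples = 56 − 47 = 9.

9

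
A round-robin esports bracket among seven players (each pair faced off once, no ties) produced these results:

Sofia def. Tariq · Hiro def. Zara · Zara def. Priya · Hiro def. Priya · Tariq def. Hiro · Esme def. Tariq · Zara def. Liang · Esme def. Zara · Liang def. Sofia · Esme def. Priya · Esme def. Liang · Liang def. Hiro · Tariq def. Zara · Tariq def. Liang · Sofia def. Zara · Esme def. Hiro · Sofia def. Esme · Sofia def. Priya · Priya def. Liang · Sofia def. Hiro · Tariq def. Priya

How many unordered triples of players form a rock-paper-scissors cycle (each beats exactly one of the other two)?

6

Win totals: Esme 5, Hiro 2, Tariq 4, Zara 2, Sofia 5, Priya 1, Liang 2.
A player with w wins dominates both others in C(w,2) triples; summing gives 10 + 1 + 6 + 1 + 10 + 0 + 1 = 29 transitive triples.
Total triples C(7,3) = 35, so cyclic triples = 35 − 29 = 6.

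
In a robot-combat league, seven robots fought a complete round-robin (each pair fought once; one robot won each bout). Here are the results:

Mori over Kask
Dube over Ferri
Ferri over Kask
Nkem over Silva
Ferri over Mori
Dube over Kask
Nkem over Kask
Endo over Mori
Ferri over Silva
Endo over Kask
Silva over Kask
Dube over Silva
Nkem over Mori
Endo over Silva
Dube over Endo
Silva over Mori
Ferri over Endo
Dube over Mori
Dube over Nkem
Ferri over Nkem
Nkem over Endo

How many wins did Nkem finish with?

4

Nkem's results: beat Silva, Kask, Endo, Mori; lost to Ferri, Dube.
That is 4 wins.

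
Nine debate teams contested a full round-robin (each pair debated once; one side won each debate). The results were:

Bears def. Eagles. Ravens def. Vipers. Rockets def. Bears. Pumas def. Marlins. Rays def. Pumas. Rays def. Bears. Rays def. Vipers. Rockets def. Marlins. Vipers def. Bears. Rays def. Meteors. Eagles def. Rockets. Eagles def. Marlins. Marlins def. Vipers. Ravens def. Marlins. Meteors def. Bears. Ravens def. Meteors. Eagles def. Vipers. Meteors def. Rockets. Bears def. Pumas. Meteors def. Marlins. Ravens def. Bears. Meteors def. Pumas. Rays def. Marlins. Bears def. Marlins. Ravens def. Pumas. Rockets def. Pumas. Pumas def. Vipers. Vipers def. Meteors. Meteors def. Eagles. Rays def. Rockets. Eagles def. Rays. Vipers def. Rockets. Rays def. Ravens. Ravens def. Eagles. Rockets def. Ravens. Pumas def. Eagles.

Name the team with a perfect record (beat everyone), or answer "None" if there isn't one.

None

Highest win total is Rays with 7 (out of 8 possible).
Rays lost to Eagles, so no team went undefeated.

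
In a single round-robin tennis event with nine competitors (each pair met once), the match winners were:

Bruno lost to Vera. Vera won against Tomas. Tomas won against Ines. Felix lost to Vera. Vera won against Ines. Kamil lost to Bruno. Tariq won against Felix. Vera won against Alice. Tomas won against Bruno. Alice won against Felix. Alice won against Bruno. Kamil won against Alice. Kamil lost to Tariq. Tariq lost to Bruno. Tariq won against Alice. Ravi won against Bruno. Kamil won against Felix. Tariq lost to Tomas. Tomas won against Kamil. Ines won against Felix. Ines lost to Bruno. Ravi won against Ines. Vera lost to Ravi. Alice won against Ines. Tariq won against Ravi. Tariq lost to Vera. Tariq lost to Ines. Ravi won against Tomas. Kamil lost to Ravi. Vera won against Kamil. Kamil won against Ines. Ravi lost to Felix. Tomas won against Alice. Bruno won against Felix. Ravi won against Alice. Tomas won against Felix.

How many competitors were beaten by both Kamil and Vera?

3

Kamil beat: Ines, Felix, Alice.
Vera beat: Bruno, Kamil, Ines, Felix, Tariq, Alice, Tomas.
Both beat: Ines, Felix, Alice — 3.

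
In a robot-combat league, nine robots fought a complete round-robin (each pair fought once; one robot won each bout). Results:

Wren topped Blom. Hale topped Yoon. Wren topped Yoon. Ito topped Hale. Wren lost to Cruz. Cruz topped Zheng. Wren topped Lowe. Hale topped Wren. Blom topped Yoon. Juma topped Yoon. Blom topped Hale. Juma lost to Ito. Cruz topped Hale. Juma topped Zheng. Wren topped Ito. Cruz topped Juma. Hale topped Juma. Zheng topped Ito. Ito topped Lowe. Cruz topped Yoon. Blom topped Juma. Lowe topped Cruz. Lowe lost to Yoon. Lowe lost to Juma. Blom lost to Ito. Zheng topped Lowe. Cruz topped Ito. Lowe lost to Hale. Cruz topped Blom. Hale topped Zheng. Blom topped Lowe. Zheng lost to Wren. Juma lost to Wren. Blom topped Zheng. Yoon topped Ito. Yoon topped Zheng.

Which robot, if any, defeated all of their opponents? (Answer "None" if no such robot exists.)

Highest win total is Cruz with 7 (out of 8 possible).
Cruz lost to Lowe, so no robot went undefeated.

None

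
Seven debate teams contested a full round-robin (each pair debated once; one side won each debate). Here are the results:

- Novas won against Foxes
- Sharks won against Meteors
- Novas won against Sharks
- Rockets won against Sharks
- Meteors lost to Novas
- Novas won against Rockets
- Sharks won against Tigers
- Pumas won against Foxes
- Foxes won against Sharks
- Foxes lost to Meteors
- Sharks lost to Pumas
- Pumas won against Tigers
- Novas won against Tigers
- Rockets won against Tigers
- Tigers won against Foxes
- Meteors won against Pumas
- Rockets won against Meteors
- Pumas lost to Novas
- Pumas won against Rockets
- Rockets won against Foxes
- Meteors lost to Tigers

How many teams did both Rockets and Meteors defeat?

1

Rockets beat: Foxes, Tigers, Sharks, Meteors.
Meteors beat: Foxes, Pumas.
Both beat: Foxes — 1.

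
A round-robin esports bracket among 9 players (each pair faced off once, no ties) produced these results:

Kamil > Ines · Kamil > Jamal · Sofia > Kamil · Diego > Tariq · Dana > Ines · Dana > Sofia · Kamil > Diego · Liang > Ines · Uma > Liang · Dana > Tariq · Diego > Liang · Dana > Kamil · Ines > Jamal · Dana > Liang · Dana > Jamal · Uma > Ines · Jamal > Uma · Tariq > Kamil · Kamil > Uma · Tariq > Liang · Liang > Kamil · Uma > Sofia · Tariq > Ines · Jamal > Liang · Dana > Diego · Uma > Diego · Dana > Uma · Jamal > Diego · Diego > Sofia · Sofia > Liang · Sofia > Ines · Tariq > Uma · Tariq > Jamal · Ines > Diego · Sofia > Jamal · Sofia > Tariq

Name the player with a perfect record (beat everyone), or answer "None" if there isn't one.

Dana

Dana has 8 wins out of 8 opponents — a perfect record.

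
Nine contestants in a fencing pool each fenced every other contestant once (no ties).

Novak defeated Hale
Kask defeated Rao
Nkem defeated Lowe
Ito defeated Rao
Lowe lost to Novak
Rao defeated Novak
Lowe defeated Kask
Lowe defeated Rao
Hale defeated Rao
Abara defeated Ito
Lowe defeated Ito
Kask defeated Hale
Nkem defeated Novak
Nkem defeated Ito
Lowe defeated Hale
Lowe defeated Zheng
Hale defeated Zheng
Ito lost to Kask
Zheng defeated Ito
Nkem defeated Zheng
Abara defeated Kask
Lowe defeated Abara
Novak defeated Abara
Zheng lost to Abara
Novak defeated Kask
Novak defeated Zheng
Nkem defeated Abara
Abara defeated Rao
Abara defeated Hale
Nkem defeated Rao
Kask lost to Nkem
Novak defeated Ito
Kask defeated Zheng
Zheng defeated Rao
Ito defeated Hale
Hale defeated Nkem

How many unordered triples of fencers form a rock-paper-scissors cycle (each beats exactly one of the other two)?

12

Win totals: Novak 6, Rao 1, Nkem 7, Kask 4, Ito 2, Hale 3, Abara 5, Zheng 2, Lowe 6.
A fencer with w wins dominates both others in C(w,2) triples; summing gives 15 + 0 + 21 + 6 + 1 + 3 + 10 + 1 + 15 = 72 transitive triples.
Total triples C(9,3) = 84, so cyclic triples = 84 − 72 = 12.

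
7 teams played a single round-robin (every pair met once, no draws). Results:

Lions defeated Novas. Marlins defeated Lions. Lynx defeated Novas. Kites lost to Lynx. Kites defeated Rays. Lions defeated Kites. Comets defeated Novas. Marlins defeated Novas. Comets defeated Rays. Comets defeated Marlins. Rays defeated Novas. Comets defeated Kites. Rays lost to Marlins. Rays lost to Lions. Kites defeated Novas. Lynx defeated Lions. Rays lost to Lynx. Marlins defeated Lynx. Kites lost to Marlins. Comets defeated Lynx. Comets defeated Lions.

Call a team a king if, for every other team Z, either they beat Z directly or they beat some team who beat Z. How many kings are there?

1

Lynx cannot reach Comets, Marlins in two steps.
Comets reaches everyone (king).
Marlins cannot reach Comets in two steps.
Novas cannot reach Lynx, Comets, Marlins, Kites, Lions, Rays in two steps.
Kites cannot reach Lynx, Comets, Marlins, Lions in two steps.
Lions cannot reach Lynx, Comets, Marlins in two steps.
Rays cannot reach Lynx, Comets, Marlins, Kites, Lions in two steps.
Kings: Comets — 1.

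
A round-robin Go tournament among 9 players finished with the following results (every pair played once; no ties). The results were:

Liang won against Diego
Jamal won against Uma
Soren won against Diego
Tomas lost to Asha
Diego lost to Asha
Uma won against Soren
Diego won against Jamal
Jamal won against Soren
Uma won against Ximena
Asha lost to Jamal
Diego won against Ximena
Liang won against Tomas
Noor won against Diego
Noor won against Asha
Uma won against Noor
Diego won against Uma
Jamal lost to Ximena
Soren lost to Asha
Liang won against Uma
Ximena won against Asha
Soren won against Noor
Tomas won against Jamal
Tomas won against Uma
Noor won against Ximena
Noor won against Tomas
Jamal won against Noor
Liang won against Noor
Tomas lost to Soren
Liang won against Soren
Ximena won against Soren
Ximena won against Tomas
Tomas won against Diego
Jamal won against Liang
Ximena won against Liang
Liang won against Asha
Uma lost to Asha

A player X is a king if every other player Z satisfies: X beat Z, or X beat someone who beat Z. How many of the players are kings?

Ximena reaches everyone (king).
Liang reaches everyone (king).
Tomas reaches everyone (king).
Uma reaches everyone (king).
Soren cannot reach Liang in two steps.
Noor reaches everyone (king).
Jamal reaches everyone (king).
Diego reaches everyone (king).
Asha cannot reach Liang in two steps.
Kings: Ximena, Liang, Tomas, Uma, Noor, Jamal, Diego — 7.

7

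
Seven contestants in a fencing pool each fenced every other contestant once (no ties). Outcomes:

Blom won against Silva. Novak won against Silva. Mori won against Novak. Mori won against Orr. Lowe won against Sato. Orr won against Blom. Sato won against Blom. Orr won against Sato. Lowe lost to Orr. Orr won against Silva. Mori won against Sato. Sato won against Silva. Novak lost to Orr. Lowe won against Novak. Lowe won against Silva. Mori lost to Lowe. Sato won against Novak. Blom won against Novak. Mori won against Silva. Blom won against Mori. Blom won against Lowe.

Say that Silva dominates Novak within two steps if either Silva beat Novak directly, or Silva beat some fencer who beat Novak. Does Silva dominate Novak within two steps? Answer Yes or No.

No

Silva did not beat Novak directly.
Silva beat no one, so there is no intermediate fencer.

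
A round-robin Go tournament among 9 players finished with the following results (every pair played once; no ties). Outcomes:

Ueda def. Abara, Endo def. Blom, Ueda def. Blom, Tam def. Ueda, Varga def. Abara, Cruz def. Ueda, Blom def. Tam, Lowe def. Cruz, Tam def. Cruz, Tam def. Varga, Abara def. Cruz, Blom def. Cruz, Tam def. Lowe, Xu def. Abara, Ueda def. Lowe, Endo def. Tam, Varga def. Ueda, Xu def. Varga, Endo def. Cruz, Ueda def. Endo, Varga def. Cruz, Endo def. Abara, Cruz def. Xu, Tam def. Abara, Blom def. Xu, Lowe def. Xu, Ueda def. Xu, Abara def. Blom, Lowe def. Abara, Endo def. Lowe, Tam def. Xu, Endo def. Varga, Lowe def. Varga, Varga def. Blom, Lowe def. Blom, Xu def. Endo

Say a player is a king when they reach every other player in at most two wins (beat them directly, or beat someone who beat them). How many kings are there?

Lowe reaches everyone (king).
Blom reaches everyone (king).
Cruz cannot reach Tam in two steps.
Tam reaches everyone (king).
Endo reaches everyone (king).
Xu reaches everyone (king).
Varga reaches everyone (king).
Ueda reaches everyone (king).
Abara cannot reach Lowe, Endo, Varga in two steps.
Kings: Lowe, Blom, Tam, Endo, Xu, Varga, Ueda — 7.

7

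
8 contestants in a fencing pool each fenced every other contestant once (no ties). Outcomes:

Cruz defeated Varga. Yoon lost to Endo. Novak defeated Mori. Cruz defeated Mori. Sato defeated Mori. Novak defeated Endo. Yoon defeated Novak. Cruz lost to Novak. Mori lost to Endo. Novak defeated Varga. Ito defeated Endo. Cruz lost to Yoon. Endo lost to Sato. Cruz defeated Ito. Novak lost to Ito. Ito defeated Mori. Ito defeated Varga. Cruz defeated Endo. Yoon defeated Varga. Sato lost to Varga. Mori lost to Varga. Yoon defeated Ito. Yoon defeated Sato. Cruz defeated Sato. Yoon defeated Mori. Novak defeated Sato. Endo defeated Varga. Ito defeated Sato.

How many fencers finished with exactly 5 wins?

3

Win totals: Ito 5, Varga 2, Endo 3, Novak 5, Mori 0, Yoon 6, Cruz 5, Sato 2.
Exactly 5: Ito, Novak, Cruz — 3 fencers.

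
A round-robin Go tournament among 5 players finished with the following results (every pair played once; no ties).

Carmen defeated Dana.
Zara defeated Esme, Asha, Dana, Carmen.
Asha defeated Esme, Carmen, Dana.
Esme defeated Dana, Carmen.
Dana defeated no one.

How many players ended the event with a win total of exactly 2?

1

Win totals: Carmen 1, Dana 0, Zara 4, Esme 2, Asha 3.
Exactly 2: Esme — 1 player.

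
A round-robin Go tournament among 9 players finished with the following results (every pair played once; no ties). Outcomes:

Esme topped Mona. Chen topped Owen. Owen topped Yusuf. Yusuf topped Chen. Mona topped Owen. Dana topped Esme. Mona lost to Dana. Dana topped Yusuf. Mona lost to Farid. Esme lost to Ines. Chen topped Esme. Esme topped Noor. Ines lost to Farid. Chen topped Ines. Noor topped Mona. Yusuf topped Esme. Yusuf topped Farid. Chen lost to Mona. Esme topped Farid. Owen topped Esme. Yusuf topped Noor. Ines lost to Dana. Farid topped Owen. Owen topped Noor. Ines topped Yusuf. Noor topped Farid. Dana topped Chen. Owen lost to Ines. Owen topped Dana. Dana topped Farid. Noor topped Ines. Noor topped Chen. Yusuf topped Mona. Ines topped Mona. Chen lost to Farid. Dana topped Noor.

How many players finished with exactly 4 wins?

Win totals: Noor 4, Farid 4, Mona 2, Yusuf 5, Owen 4, Esme 3, Dana 7, Chen 3, Ines 4.
Exactly 4: Noor, Farid, Owen, Ines — 4 players.

4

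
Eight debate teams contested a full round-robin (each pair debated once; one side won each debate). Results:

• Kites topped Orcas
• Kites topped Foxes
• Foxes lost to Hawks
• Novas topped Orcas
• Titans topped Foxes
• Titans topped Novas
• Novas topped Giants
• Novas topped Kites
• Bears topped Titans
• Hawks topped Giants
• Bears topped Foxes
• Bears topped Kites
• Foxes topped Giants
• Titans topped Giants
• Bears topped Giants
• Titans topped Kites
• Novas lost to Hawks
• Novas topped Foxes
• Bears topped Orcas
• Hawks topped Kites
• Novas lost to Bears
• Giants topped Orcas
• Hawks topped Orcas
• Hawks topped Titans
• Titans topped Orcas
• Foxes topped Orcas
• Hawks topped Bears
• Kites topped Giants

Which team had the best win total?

Win totals: Foxes 2, Kites 3, Titans 5, Orcas 0, Hawks 7, Novas 4, Giants 1, Bears 6.
Hawks leads with 7 wins (next highest: 6).

Hawks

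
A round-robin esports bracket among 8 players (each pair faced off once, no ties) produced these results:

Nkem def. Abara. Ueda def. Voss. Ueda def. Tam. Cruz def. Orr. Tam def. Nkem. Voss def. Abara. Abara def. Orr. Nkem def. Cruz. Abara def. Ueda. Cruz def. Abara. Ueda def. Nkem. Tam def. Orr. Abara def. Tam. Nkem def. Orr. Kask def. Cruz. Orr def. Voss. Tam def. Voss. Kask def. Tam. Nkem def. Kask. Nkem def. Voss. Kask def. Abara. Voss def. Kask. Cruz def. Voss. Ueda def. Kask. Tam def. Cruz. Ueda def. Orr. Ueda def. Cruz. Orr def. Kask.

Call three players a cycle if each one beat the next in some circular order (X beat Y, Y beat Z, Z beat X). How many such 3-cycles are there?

Win totals: Voss 2, Nkem 5, Ueda 6, Tam 4, Cruz 3, Abara 3, Kask 3, Orr 2.
A player with w wins dominates both others in C(w,2) triples; summing gives 1 + 10 + 15 + 6 + 3 + 3 + 3 + 1 = 42 transitive triples.
Total triples C(8,3) = 56, so cyclic triples = 56 − 42 = 14.

14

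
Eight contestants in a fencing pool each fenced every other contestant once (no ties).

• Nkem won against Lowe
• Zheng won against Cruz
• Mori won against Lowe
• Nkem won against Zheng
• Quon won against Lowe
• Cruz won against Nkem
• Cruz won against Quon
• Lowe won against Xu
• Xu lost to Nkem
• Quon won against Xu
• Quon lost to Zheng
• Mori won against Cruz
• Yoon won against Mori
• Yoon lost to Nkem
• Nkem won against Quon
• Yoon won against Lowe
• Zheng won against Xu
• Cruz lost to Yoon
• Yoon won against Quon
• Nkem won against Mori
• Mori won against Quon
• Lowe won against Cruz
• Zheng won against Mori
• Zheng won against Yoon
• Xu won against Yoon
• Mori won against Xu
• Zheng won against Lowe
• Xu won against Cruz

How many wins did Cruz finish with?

Cruz's results: beat Nkem, Quon; lost to Mori, Xu, Yoon, Zheng, Lowe.
That is 2 wins.

2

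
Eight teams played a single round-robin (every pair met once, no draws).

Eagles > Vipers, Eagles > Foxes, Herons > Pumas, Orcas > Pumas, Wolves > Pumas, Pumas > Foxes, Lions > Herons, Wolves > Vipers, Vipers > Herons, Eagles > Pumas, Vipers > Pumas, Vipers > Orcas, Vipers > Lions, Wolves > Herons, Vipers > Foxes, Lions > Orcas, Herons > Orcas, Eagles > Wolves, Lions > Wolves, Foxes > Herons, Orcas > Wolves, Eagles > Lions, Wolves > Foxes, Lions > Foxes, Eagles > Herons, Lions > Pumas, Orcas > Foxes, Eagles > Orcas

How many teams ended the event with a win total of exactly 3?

Win totals: Wolves 4, Vipers 5, Foxes 1, Orcas 3, Lions 5, Eagles 7, Herons 2, Pumas 1.
Exactly 3: Orcas — 1 team.

1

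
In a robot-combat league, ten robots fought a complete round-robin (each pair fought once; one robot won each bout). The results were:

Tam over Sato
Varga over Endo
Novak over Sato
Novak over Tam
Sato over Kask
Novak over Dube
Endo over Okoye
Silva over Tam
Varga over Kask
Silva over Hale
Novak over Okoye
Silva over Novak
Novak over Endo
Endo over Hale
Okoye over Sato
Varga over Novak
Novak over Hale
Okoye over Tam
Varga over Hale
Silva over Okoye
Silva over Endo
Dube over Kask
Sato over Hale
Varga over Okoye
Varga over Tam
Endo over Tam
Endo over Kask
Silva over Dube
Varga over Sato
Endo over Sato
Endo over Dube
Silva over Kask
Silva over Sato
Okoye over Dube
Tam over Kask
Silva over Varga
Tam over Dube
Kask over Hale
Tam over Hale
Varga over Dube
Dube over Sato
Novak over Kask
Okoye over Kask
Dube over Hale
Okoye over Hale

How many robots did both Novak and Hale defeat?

0

Novak beat: Dube, Hale, Okoye, Sato, Endo, Kask, Tam.
Hale beat: no one.
No one was beaten by both.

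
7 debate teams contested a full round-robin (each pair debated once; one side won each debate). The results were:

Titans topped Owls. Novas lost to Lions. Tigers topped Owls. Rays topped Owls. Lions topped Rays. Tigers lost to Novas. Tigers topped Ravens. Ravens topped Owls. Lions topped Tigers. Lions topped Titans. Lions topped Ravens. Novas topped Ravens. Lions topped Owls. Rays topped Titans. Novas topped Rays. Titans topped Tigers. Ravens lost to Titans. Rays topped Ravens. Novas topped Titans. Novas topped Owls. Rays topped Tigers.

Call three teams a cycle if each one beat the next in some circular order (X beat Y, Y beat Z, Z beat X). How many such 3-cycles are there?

0

Win totals: Owls 0, Titans 3, Lions 6, Novas 5, Rays 4, Ravens 1, Tigers 2.
A team with w wins dominates both others in C(w,2) triples; summing gives 0 + 3 + 15 + 10 + 6 + 0 + 1 = 35 transitive triples.
Total triples C(7,3) = 35, so cyclic triples = 35 − 35 = 0.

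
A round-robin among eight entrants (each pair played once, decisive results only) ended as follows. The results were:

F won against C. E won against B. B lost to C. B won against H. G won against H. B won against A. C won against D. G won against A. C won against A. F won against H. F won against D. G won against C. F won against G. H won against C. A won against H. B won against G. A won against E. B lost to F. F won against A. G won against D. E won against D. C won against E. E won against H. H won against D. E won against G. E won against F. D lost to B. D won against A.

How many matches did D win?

1

D's results: beat A; lost to B, C, E, F, G, H.
That is 1 win.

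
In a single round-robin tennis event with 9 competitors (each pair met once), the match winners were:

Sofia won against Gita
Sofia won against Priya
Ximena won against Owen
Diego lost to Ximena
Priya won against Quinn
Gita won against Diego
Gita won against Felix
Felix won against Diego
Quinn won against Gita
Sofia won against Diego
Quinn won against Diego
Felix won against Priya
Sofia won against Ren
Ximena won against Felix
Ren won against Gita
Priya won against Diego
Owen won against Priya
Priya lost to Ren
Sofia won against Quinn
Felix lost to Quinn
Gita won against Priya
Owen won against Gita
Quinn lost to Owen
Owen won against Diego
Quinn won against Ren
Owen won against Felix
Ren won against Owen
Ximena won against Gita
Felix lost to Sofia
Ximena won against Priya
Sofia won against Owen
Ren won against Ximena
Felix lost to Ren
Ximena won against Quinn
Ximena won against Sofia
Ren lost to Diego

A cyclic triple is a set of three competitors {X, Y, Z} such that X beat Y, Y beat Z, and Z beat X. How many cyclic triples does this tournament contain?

11

Win totals: Ren 5, Ximena 7, Owen 5, Gita 3, Felix 2, Priya 2, Sofia 7, Diego 1, Quinn 4.
A competitor with w wins dominates both others in C(w,2) triples; summing gives 10 + 21 + 10 + 3 + 1 + 1 + 21 + 0 + 6 = 73 transitive triples.
Total triples C(9,3) = 84, so cyclic triples = 84 − 73 = 11.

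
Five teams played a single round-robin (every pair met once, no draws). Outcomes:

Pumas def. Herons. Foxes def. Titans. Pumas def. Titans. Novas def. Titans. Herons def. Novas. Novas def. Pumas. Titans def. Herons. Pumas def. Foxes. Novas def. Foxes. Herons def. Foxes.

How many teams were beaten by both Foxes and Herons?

Foxes beat: Titans.
Herons beat: Foxes, Novas.
No one was beaten by both.

0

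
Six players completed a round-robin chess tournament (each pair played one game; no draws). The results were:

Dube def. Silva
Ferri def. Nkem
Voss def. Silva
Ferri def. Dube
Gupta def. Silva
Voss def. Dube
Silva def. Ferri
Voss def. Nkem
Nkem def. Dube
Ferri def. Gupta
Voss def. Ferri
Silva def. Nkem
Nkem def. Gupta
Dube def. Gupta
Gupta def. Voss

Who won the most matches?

Voss

Win totals: Nkem 2, Gupta 2, Ferri 3, Silva 2, Voss 4, Dube 2.
Voss leads with 4 wins (next highest: 3).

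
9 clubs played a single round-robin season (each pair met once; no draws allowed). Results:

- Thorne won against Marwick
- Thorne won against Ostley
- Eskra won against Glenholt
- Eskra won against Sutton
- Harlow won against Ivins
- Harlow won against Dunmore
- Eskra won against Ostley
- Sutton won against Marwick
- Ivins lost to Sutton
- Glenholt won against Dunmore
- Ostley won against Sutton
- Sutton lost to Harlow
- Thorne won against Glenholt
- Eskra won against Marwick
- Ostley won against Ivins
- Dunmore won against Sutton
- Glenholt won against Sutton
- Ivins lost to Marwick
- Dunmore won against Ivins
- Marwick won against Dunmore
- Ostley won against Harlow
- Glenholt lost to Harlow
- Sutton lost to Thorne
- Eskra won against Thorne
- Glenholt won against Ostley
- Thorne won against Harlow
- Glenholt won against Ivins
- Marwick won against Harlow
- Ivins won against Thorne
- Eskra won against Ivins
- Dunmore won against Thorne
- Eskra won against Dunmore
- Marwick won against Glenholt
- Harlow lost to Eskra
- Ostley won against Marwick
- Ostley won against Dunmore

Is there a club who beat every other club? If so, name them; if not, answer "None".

Eskra

Eskra has 8 wins out of 8 opponents — a perfect record.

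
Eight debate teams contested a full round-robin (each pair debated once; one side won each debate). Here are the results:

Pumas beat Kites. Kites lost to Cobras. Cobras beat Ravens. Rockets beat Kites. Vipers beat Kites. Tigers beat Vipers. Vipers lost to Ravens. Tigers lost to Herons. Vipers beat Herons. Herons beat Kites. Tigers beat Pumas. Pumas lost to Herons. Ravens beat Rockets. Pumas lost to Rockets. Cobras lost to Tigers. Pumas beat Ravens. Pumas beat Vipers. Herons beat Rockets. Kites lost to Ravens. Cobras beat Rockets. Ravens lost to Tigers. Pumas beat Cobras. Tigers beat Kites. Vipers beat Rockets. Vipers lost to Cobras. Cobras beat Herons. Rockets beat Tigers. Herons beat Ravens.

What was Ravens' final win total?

3

Ravens' results: beat Vipers, Rockets, Kites; lost to Cobras, Tigers, Pumas, Herons.
That is 3 wins.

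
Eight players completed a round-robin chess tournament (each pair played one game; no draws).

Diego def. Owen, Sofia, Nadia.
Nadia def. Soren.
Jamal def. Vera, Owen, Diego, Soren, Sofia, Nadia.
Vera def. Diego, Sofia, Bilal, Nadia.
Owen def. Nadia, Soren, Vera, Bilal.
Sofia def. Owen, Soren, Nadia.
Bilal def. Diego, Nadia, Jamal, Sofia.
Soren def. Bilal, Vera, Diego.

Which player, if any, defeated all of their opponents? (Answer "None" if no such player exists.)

None

Highest win total is Jamal with 6 (out of 7 possible).
Jamal lost to Bilal, so no player went undefeated.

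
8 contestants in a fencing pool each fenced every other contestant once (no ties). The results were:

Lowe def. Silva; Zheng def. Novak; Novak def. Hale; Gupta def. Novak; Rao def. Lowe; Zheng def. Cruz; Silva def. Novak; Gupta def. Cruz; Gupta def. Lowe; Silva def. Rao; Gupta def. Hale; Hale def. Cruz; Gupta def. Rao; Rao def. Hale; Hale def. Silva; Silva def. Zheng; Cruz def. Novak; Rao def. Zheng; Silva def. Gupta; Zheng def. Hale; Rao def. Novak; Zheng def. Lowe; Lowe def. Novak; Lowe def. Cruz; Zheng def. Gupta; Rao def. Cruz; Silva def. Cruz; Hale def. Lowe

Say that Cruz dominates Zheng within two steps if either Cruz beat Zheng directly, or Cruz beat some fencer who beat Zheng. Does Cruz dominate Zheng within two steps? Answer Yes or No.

Cruz did not beat Zheng directly.
Cruz beat Novak, but each of them lost to Zheng. No two-step path.

No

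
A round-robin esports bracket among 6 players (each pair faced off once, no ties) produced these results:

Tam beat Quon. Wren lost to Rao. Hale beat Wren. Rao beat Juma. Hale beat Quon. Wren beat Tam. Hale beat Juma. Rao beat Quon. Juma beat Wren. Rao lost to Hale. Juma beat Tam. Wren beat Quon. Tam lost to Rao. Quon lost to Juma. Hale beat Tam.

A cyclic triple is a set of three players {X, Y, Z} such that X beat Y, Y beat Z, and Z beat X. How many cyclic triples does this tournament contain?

0

Win totals: Hale 5, Quon 0, Wren 2, Tam 1, Rao 4, Juma 3.
A player with w wins dominates both others in C(w,2) triples; summing gives 10 + 0 + 1 + 0 + 6 + 3 = 20 transitive triples.
Total triples C(6,3) = 20, so cyclic triples = 20 − 20 = 0.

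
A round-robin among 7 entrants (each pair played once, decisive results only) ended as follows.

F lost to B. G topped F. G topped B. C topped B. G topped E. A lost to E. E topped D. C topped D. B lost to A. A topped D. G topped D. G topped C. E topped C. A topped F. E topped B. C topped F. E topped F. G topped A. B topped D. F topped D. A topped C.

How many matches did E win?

E's results: beat A, B, C, D, F; lost to G.
That is 5 wins.

5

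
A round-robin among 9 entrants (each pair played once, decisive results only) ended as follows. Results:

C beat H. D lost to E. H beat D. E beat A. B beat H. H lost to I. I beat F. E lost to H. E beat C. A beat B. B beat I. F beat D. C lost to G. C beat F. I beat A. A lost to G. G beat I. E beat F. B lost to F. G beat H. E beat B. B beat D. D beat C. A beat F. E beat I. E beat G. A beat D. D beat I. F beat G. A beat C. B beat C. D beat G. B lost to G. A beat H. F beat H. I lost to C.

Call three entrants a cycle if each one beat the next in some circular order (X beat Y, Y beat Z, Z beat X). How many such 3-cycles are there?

Win totals: A 5, B 4, C 3, D 3, E 7, F 4, G 5, H 2, I 3.
An entrant with w wins dominates both others in C(w,2) triples; summing gives 10 + 6 + 3 + 3 + 21 + 6 + 10 + 1 + 3 = 63 transitive triples.
Total triples C(9,3) = 84, so cyclic triples = 84 − 63 = 21.

21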